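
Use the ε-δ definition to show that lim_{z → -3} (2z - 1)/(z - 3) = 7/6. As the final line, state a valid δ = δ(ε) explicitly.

δ = min(3, (18/5)ε)

Let ε > 0. We want δ > 0 with 0 < |z + 3| < δ ⇒ |(2z - 1)/(z - 3) − (7/6)| < ε.
Combining over a common denominator, (2z - 1)/(z - 3) − (7/6) = [(2z - 1)·(-6) − (-7)·(z - 3)] / [(-6)·(z - 3)] = -5(z + 3) / ((-6)(z - 3)).
So |(2z - 1)/(z - 3) − (7/6)| = 5|z + 3| / (6·|z − 3|).
Require δ ≤ 3, so |z − 3| ≥ |-6| − |z + 3| > 6 − 3 = 3.
Hence |(2z - 1)/(z - 3) − (7/6)| < 5|z + 3|/(6·3) = (5/18)|z + 3|, which is < ε once |z + 3| < (18/5)ε.
Take δ = min(3, (18/5)ε). Then 0 < |z + 3| < δ forces both bounds, so |(2z - 1)/(z - 3) − (7/6)| < ε.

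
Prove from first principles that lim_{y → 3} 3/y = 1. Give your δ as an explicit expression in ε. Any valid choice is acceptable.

δ = min(3/2, (3/2)ε)

Let ε > 0 be given. We seek δ > 0 such that 0 < |y − 3| < δ implies |3/y − 1| < ε.
|3/y − 1| = 3·|3 − y|/(3·|y|) = 3|y − 3|/(3|y|).
Require δ ≤ 3/2 so that |y| > 3 − 3/2 = 3/2, hence 3|y| > 9/2.
Then |3/y − 1| < 3|y − 3|/(9/2), which is < ε when |y − 3| < (3/2)ε.
Take δ = min(3/2, (3/2)ε). Then 0 < |y − 3| < δ gives both |y − 3| < 3/2 and |y − 3| < (3/2)ε, so |3/y − 1| < ε.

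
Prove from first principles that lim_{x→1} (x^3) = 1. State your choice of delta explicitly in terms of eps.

Let eps > 0. We seek delta > 0 with 0 < |x − 1| < delta ⇒ |x^3 − 1| < eps.
Factor: x^3 − 1 = (x − 1)(x^2 + x + 1), so |x^3 − 1| = |x − 1|·|x^2 + x + 1|.
Restrict delta ≤ 1. Then |x − 1| < 1 gives |x| < 2, so by the triangle inequality |x^2 + x + 1| ≤ 2^2 + 2 + 1 = 7.
Hence |x^3 − 1| ≤ 7|x − 1|, which is < eps once |x − 1| < eps/7.
Take delta = min(1, eps/7). If 0 < |x − 1| < delta then both bounds hold and |x^3 − 1| ≤ 7|x − 1| < 7·(eps/7) = eps.

delta = min(1, eps/7)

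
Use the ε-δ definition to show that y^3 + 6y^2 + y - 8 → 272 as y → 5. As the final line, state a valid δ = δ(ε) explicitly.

Let ε > 0. We want δ > 0 such that 0 < |y − 5| < δ implies |(y^3 + 6y^2 + y - 8) − 272| < ε.
(y^3 + 6y^2 + y - 8) − 272 = y^3 + 6y^2 + y - 280 = (y − 5)(y^2 + 11y + 56).
So |(y^3 + 6y^2 + y - 8) − 272| = |y − 5|·|y^2 + 11y + 56|.
Assume first that |y − 5| < 2, so |y| < 7. Then |y^2 + 11y + 56| ≤ 7^2 + 11·7 + 56 = 182.
Hence |(y^3 + 6y^2 + y - 8) − 272| ≤ 182|y − 5| < ε provided |y − 5| < ε/182.
Choosing δ = min(2, ε/182) ensures both conditions, hence |(y^3 + 6y^2 + y - 8) − 272| < ε.

δ = min(2, ε/182)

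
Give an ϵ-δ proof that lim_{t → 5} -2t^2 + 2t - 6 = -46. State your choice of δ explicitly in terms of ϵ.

δ = min(1, ϵ/20)

Let ϵ > 0. We want δ > 0 such that 0 < |t − 5| < δ implies |(-2t^2 + 2t - 6) + 46| < ϵ.
(-2t^2 + 2t - 6) + 46 = -2t^2 + 2t + 40 = (t − 5)(-2t - 8).
So |(-2t^2 + 2t - 6) + 46| = |t − 5|·|-2t - 8|.
Assume first that |t − 5| < 1, so |t| < 6. Then |-2t - 8| ≤ 2·6 + 8 = 20.
Hence |(-2t^2 + 2t - 6) + 46| ≤ 20|t − 5| < ϵ provided |t − 5| < ϵ/20.
Take δ = min(1, ϵ/20). Then 0 < |t − 5| < δ gives both |t − 5| < 1 and |t − 5| < ϵ/20, so |(-2t^2 + 2t - 6) + 46| < ϵ.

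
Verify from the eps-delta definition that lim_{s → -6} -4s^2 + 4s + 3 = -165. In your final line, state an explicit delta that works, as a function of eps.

Fix eps > 0. We want delta > 0 such that 0 < |s + 6| < delta implies |(-4s^2 + 4s + 3) + 165| < eps.
(-4s^2 + 4s + 3) + 165 = -4s^2 + 4s + 168 = (s + 6)(-4s + 28).
So |(-4s^2 + 4s + 3) + 165| = |s + 6|·|-4s + 28|.
Require delta ≤ 1. Then |s + 6| < 1 gives |s| < 7, and by the triangle inequality |-4s + 28| ≤ 4·7 + 28 = 56.
Hence |(-4s^2 + 4s + 3) + 165| ≤ 56|s + 6| < eps provided |s + 6| < eps/56.
Choosing delta = min(1, eps/56) ensures both conditions, hence |(-4s^2 + 4s + 3) + 165| < eps.

delta = min(1, eps/56)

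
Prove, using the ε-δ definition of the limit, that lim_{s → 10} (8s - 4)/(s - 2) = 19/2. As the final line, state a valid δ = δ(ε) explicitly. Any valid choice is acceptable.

Let ε > 0 be given. We want δ > 0 with 0 < |s − 10| < δ ⇒ |(8s - 4)/(s - 2) − (19/2)| < ε.
Combining over a common denominator, (8s - 4)/(s - 2) − (19/2) = [(8s - 4)·8 − 76·(s - 2)] / [8·(s - 2)] = -12(s − 10) / (8(s - 2)).
So |(8s - 4)/(s - 2) − (19/2)| = 12|s − 10| / (8·|s − 2|).
Restrict δ ≤ 4. Then |s − 10| < 4 gives |s − 2| = |(s − 10) + 8| ≥ 8 − 4 = 4.
Hence |(8s - 4)/(s - 2) − (19/2)| < 12|s − 10|/(8·4) = (3/8)|s − 10|, which is < ε once |s − 10| < (8/3)ε.
Take δ = min(4, (8/3)ε). Then 0 < |s − 10| < δ forces both bounds, so |(8s - 4)/(s - 2) − (19/2)| < ε.

δ = min(4, (8/3)ε)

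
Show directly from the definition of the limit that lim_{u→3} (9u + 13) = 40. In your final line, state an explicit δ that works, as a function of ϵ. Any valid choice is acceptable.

Let ϵ > 0. We need δ > 0 so that 0 < |u − 3| < δ implies |(9u + 13) − 40| < ϵ.
|(9u + 13) − 40| = |9u - 27| = 9|u − 3|.
Thus it suffices that |u − 3| < ϵ/9.
Choosing δ = ϵ/9 gives |(9u + 13) − 40| = 9|u − 3| < ϵ whenever |u − 3| < δ.

δ = ϵ/9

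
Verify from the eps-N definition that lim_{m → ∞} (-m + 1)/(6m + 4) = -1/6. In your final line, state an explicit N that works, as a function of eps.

Let eps > 0. For m ≥ 1, |(-m + 1)/(6m + 4) + 1/6| = |10|/(6(6m + 4)) = 10/(6(6m + 4)).
Since 6m + 4 ≥ 6m for m ≥ 1, this is ≤ 10/(6·6m) = (5/18)/m.
So |(-m + 1)/(6m + 4) + 1/6| < eps whenever m > (5/18)/eps.
Take N = (5/18)/eps. If m > N then |(-m + 1)/(6m + 4) + 1/6| ≤ (5/18)/m < eps.

N = (5/18)/eps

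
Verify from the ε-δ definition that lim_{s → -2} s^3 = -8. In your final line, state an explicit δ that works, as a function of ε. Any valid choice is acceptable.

Fix ε > 0. We seek δ > 0 with 0 < |s + 2| < δ ⇒ |s^3 + 8| < ε.
Factor: s^3 + 8 = (s + 2)(s^2 - 2s + 4), so |s^3 + 8| = |s + 2|·|s^2 - 2s + 4|.
Restrict δ ≤ 1. Then |s + 2| < 1 gives |s| < 3, so by the triangle inequality |s^2 - 2s + 4| ≤ 3^2 + 2·3 + 4 = 19.
Hence |s^3 + 8| ≤ 19|s + 2|, which is < ε once |s + 2| < ε/19.
Take δ = min(1, ε/19). If 0 < |s + 2| < δ then both bounds hold and |s^3 + 8| ≤ 19|s + 2| < 19·(ε/19) = ε.

δ = min(1, ε/19)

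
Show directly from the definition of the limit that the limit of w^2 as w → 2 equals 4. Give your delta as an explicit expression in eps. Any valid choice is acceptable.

Fix eps > 0. We seek delta > 0 with 0 < |w − 2| < delta ⇒ |w^2 − 4| < eps.
Factor: w^2 − 4 = (w − 2)(w + 2), so |w^2 − 4| = |w − 2|·|w + 2|.
Restrict delta ≤ 1. Then |w − 2| < 1 gives |w| < 3, so by the triangle inequality |w + 2| ≤ 3 + 2 = 5.
Hence |w^2 − 4| ≤ 5|w − 2|, which is < eps once |w − 2| < eps/5.
Take delta = min(1, eps/5). If 0 < |w − 2| < delta then both bounds hold and |w^2 − 4| ≤ 5|w − 2| < 5·(eps/5) = eps.

delta = min(1, eps/5)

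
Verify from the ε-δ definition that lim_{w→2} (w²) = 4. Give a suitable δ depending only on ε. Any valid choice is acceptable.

Let ε > 0. We seek δ > 0 with 0 < |w − 2| < δ ⇒ |w² − 4| < ε.
Factor: w² − 4 = (w − 2)(w + 2), so |w² − 4| = |w − 2|·|w + 2|.
Restrict δ ≤ 2. Then |w − 2| < 2 gives |w| < 4, so by the triangle inequality |w + 2| ≤ 4 + 2 = 6.
Hence |w² − 4| ≤ 6|w − 2|, which is < ε once |w − 2| < ε/6.
Take δ = min(2, ε/6). If 0 < |w − 2| < δ then both bounds hold and |w² − 4| ≤ 6|w − 2| < 6·(ε/6) = ε.

δ = min(2, ε/6)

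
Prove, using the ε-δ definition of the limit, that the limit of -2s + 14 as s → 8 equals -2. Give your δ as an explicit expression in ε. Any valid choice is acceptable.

Let ε > 0. We need δ > 0 so that 0 < |s − 8| < δ implies |(-2s + 14) + 2| < ε.
Since (-2s + 14) + 2 = -2(s − 8), we have |(-2s + 14) + 2| = 2|s − 8|.
Thus it suffices that |s − 8| < ε/2.
Take δ = ε/2. If 0 < |s − 8| < δ then |(-2s + 14) + 2| = 2|s − 8| < 2·(ε/2) = ε.

δ = ε/2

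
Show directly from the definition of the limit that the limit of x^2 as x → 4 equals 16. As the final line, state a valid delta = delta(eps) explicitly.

Let eps > 0 be given. We seek delta > 0 with 0 < |x − 4| < delta ⇒ |x^2 − 16| < eps.
Factor: x^2 − 16 = (x − 4)(x + 4), so |x^2 − 16| = |x − 4|·|x + 4|.
Restrict delta ≤ 1. Then |x − 4| < 1 gives |x| < 5, so by the triangle inequality |x + 4| ≤ 5 + 4 = 9.
Hence |x^2 − 16| ≤ 9|x − 4|, which is < eps once |x − 4| < eps/9.
Take delta = min(1, eps/9). If 0 < |x − 4| < delta then both bounds hold and |x^2 − 16| ≤ 9|x − 4| < 9·(eps/9) = eps.

delta = min(1, eps/9)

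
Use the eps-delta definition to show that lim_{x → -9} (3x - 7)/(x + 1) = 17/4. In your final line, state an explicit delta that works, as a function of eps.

Let eps > 0 be given. We want delta > 0 with 0 < |x + 9| < delta ⇒ |(3x - 7)/(x + 1) − (17/4)| < eps.
Combining over a common denominator, (3x - 7)/(x + 1) − (17/4) = [(3x - 7)·(-8) − (-34)·(x + 1)] / [(-8)·(x + 1)] = 10(x + 9) / ((-8)(x + 1)).
So |(3x - 7)/(x + 1) − (17/4)| = 10|x + 9| / (8·|x + 1|).
Restrict delta ≤ 4. Then |x + 9| < 4 gives |x + 1| = |(x + 9) + (-8)| ≥ 8 − 4 = 4.
Hence |(3x - 7)/(x + 1) − (17/4)| < 10|x + 9|/(8·4) = (5/16)|x + 9|, which is < eps once |x + 9| < (16/5)eps.
Take delta = min(4, (16/5)eps). Then 0 < |x + 9| < delta forces both bounds, so |(3x - 7)/(x + 1) − (17/4)| < eps.

delta = min(4, (16/5)eps)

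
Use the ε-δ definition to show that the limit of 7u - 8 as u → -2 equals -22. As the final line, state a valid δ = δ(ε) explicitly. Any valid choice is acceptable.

Fix ε > 0. We need δ > 0 so that 0 < |u + 2| < δ implies |(7u - 8) + 22| < ε.
Since (7u - 8) + 22 = 7(u + 2), we have |(7u - 8) + 22| = 7|u + 2|.
Thus it suffices that |u + 2| < ε/7.
Choosing δ = ε/7 gives |(7u - 8) + 22| = 7|u + 2| < ε whenever |u + 2| < δ.

δ = ε/7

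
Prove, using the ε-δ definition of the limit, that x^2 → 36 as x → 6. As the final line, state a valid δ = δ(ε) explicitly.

Fix ε > 0. We seek δ > 0 with 0 < |x − 6| < δ ⇒ |x^2 − 36| < ε.
Factor: x^2 − 36 = (x − 6)(x + 6), so |x^2 − 36| = |x − 6|·|x + 6|.
Restrict δ ≤ 1. Then |x − 6| < 1 gives |x| < 7, so by the triangle inequality |x + 6| ≤ 7 + 6 = 13.
Hence |x^2 − 36| ≤ 13|x − 6|, which is < ε once |x − 6| < ε/13.
Take δ = min(1, ε/13). If 0 < |x − 6| < δ then both bounds hold and |x^2 − 36| ≤ 13|x − 6| < 13·(ε/13) = ε.

δ = min(1, ε/13)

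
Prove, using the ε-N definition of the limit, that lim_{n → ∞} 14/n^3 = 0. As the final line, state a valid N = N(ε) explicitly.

Fix ε > 0. For n ≥ 1, |14/n^3 − 0| = 14/n^3.
14/n^3 < ε ⇔ n^3 > 14/ε ⇔ n > (14/ε)^{1/3}.
Take N = (14/ε)^{1/3}. Then n > N implies 14/n^3 < ε.

N = (14/ε)^{1/3}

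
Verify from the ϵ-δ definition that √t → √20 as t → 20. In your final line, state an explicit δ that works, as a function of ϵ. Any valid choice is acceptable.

Suppose ϵ > 0. We want δ > 0 such that 0 < |t − 20| < δ implies |√t − √20| < ϵ.
Multiplying by the conjugate, |√t − √20| = |t − 20|/(√t + √20).
Restrict δ ≤ 20 so that |t − 20| < 20 forces t > 0, and then √t + √20 > √20.
Hence |√t − √20| < |t − 20|/√20, which is < ϵ once |t − 20| < √20·ϵ.
Take δ = min(20, √20·ϵ). If 0 < |t − 20| < δ then t > 0 and |√t − √20| < |t − 20|/√20 < ϵ.

δ = min(20, √20·ϵ)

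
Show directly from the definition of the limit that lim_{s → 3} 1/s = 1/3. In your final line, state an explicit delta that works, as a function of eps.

Let eps > 0. We seek delta > 0 such that 0 < |s − 3| < delta implies |1/s − (1/3)| < eps.
|1/s − (1/3)| = |3 − s|/(3·|s|) = |s − 3|/(3|s|).
Require delta ≤ 3/2 so that |s| > 3 − 3/2 = 3/2, hence 3|s| > 9/2.
Then |1/s − (1/3)| < |s − 3|/(9/2), which is < eps when |s − 3| < (9/2)eps.
Take delta = min(3/2, (9/2)eps). Then 0 < |s − 3| < delta gives both |s − 3| < 3/2 and |s − 3| < (9/2)eps, so |1/s − (1/3)| < eps.

delta = min(3/2, (9/2)eps)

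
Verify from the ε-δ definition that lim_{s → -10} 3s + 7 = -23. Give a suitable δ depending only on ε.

δ = ε/3

Let ε > 0 be given. We need δ > 0 so that 0 < |s + 10| < δ implies |(3s + 7) + 23| < ε.
Since (3s + 7) + 23 = 3(s + 10), we have |(3s + 7) + 23| = 3|s + 10|.
Thus it suffices that |s + 10| < ε/3.
Take δ = ε/3. If 0 < |s + 10| < δ then |(3s + 7) + 23| = 3|s + 10| < 3·(ε/3) = ε.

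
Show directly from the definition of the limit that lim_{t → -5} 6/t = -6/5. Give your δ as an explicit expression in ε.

Let ε > 0. We seek δ > 0 such that 0 < |t + 5| < δ implies |6/t + 6/5| < ε.
|6/t + 6/5| = 6·|-5 − t|/(5·|t|) = 6|t + 5|/(5|t|).
Require δ ≤ 5/2 so that |t| > 5 − 5/2 = 5/2, hence 5|t| > 25/2.
Then |6/t + 6/5| < 6|t + 5|/(25/2), which is < ε when |t + 5| < (25/12)ε.
Take δ = min(5/2, (25/12)ε). Then 0 < |t + 5| < δ gives both |t + 5| < 5/2 and |t + 5| < (25/12)ε, so |6/t + 6/5| < ε.

δ = min(5/2, (25/12)ε)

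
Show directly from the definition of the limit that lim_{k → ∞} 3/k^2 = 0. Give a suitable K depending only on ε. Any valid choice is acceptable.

K = (3/ε)^{1/2}

Suppose ε > 0. For k ≥ 1, |3/k^2 − 0| = 3/k^2.
3/k^2 < ε ⇔ k^2 > 3/ε ⇔ k > (3/ε)^{1/2}.
Take K = (3/ε)^{1/2}. Then k > K implies 3/k^2 < ε.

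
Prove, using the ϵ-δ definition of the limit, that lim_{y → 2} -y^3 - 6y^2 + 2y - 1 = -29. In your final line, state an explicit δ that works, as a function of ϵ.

Let ϵ > 0 be given. We want δ > 0 such that 0 < |y − 2| < δ implies |(-y^3 - 6y^2 + 2y - 1) + 29| < ϵ.
(-y^3 - 6y^2 + 2y - 1) + 29 = -y^3 - 6y^2 + 2y + 28 = (y − 2)(-y^2 - 8y - 14).
So |(-y^3 - 6y^2 + 2y - 1) + 29| = |y − 2|·|-y^2 - 8y - 14|.
Require δ ≤ 1. Then |y − 2| < 1 gives |y| < 3, and by the triangle inequality |-y^2 - 8y - 14| ≤ 3^2 + 8·3 + 14 = 47.
Hence |(-y^3 - 6y^2 + 2y - 1) + 29| ≤ 47|y − 2| < ϵ provided |y − 2| < ϵ/47.
Take δ = min(1, ϵ/47). Then 0 < |y − 2| < δ gives both |y − 2| < 1 and |y − 2| < ϵ/47, so |(-y^3 - 6y^2 + 2y - 1) + 29| < ϵ.

δ = min(1, ϵ/47)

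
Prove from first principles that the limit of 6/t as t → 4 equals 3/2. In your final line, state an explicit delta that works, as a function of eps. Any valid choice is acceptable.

Let eps > 0 be given. We seek delta > 0 such that 0 < |t − 4| < delta implies |6/t − (3/2)| < eps.
|6/t − (3/2)| = 6·|4 − t|/(4·|t|) = 6|t − 4|/(4|t|).
Restrict delta ≤ 2. Then |t − 4| < 2 gives |t| > 2, so 4|t| > 8.
Then |6/t − (3/2)| < 6|t − 4|/8, which is < eps when |t − 4| < (4/3)eps.
Take delta = min(2, (4/3)eps). Then 0 < |t − 4| < delta gives both |t − 4| < 2 and |t − 4| < (4/3)eps, so |6/t − (3/2)| < eps.

delta = min(2, (4/3)eps)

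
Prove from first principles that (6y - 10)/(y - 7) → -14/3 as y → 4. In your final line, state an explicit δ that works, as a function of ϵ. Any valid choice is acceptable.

δ = min(3/2, (9/64)ϵ)

Fix ϵ > 0. We want δ > 0 with 0 < |y − 4| < δ ⇒ |(6y - 10)/(y - 7) + 14/3| < ϵ.
Combining over a common denominator, (6y - 10)/(y - 7) + 14/3 = [(6y - 10)·(-3) − 14·(y - 7)] / [(-3)·(y - 7)] = -32(y − 4) / ((-3)(y - 7)).
So |(6y - 10)/(y - 7) + 14/3| = 32|y − 4| / (3·|y − 7|).
Require δ ≤ 3/2, so |y − 7| ≥ |-3| − |y − 4| > 3 − 3/2 = 3/2.
Hence |(6y - 10)/(y - 7) + 14/3| < 32|y − 4|/(3·(3/2)) = (64/9)|y − 4|, which is < ϵ once |y − 4| < (9/64)ϵ.
Take δ = min(3/2, (9/64)ϵ). Then 0 < |y − 4| < δ forces both bounds, so |(6y - 10)/(y - 7) + 14/3| < ϵ.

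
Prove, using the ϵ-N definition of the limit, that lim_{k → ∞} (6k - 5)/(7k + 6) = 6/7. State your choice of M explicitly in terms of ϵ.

M = (71/49)/ϵ

Let ϵ > 0 be given. For k ≥ 1, |(6k - 5)/(7k + 6) − (6/7)| = |-71|/(7(7k + 6)) = 71/(7(7k + 6)).
Since 7k + 6 ≥ 7k for k ≥ 1, this is ≤ 71/(7·7k) = (71/49)/k.
So |(6k - 5)/(7k + 6) − (6/7)| < ϵ whenever k > (71/49)/ϵ.
Take M = (71/49)/ϵ. If k > M then |(6k - 5)/(7k + 6) − (6/7)| ≤ (71/49)/k < ϵ.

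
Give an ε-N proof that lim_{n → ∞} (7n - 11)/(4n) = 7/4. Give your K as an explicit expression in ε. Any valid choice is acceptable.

Fix ε > 0. For n ≥ 1, |(7n - 11)/(4n) − (7/4)| = |-44|/(4(4n)) = 44/(4(4n)).
Since 4n ≥ 4n for n ≥ 1, this is ≤ 44/(4·4n) = (11/4)/n.
So |(7n - 11)/(4n) − (7/4)| < ε whenever n > (11/4)/ε.
Take K = (11/4)/ε. If n > K then |(7n - 11)/(4n) − (7/4)| ≤ (11/4)/n < ε.

K = (11/4)/ε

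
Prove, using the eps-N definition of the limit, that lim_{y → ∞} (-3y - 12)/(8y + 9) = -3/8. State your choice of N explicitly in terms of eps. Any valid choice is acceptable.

Suppose eps > 0. We seek N > 0 such that y > N implies |(-3y - 12)/(8y + 9) + 3/8| < eps.
(-3y - 12)/(8y + 9) + 3/8 = (8(-3y - 12) − (-3)(8y + 9)) / (8(8y + 9)) = -69/(8(8y + 9)).
For y > 0 we have 8y + 9 > 8y, so |(-3y - 12)/(8y + 9) + 3/8| = 69/(8(8y + 9)) < 69/(8·8y) = (69/64)/y.
Thus |(-3y - 12)/(8y + 9) + 3/8| < eps whenever y > (69/64)/eps.
Take N = (69/64)/eps. If y > N then |(-3y - 12)/(8y + 9) + 3/8| < (69/64)/y < eps.

N = (69/64)/eps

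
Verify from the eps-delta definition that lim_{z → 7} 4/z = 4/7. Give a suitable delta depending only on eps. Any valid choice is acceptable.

Let eps > 0 be given. We seek delta > 0 such that 0 < |z − 7| < delta implies |4/z − (4/7)| < eps.
|4/z − (4/7)| = 4·|7 − z|/(7·|z|) = 4|z − 7|/(7|z|).
Restrict delta ≤ 7/2. Then |z − 7| < 7/2 gives |z| > 7/2, so 7|z| > 49/2.
Then |4/z − (4/7)| < 4|z − 7|/(49/2), which is < eps when |z − 7| < (49/8)eps.
Take delta = min(7/2, (49/8)eps). Then 0 < |z − 7| < delta gives both |z − 7| < 7/2 and |z − 7| < (49/8)eps, so |4/z − (4/7)| < eps.

delta = min(7/2, (49/8)eps)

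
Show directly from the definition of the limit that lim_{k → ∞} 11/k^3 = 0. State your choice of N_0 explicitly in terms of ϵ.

N_0 = (11/ϵ)^{1/3}

Let ϵ > 0. For k ≥ 1, |11/k^3 − 0| = 11/k^3.
11/k^3 < ϵ ⇔ k^3 > 11/ϵ ⇔ k > (11/ϵ)^{1/3}.
Take N_0 = (11/ϵ)^{1/3}. Then k > N_0 implies 11/k^3 < ϵ.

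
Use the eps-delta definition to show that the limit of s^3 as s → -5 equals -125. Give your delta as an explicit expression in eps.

delta = min(2, eps/109)

Let eps > 0. We seek delta > 0 with 0 < |s + 5| < delta ⇒ |s^3 + 125| < eps.
Factor: s^3 + 125 = (s + 5)(s^2 - 5s + 25), so |s^3 + 125| = |s + 5|·|s^2 - 5s + 25|.
Impose delta ≤ 2 so that |s| < 7; then |s^2 - 5s + 25| ≤ 109.
Hence |s^3 + 125| ≤ 109|s + 5|, which is < eps once |s + 5| < eps/109.
Take delta = min(2, eps/109). If 0 < |s + 5| < delta then both bounds hold and |s^3 + 125| ≤ 109|s + 5| < 109·(eps/109) = eps.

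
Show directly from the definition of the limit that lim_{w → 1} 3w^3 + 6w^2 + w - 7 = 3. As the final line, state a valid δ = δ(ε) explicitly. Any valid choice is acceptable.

Suppose ε > 0. We want δ > 0 such that 0 < |w − 1| < δ implies |(3w^3 + 6w^2 + w - 7) − 3| < ε.
(3w^3 + 6w^2 + w - 7) − 3 = 3w^3 + 6w^2 + w - 10 = (w − 1)(3w^2 + 9w + 10).
So |(3w^3 + 6w^2 + w - 7) − 3| = |w − 1|·|3w^2 + 9w + 10|.
Require δ ≤ 1. Then |w − 1| < 1 gives |w| < 2, and by the triangle inequality |3w^2 + 9w + 10| ≤ 3·2^2 + 9·2 + 10 = 40.
Hence |(3w^3 + 6w^2 + w - 7) − 3| ≤ 40|w − 1| < ε provided |w − 1| < ε/40.
Choosing δ = min(1, ε/40) ensures both conditions, hence |(3w^3 + 6w^2 + w - 7) − 3| < ε.

δ = min(1, ε/40)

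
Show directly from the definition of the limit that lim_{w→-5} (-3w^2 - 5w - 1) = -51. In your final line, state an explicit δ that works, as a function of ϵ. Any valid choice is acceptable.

δ = min(1, ϵ/28)

Let ϵ > 0. We want δ > 0 such that 0 < |w + 5| < δ implies |(-3w^2 - 5w - 1) + 51| < ϵ.
(-3w^2 - 5w - 1) + 51 = -3w^2 - 5w + 50 = (w + 5)(-3w + 10).
So |(-3w^2 - 5w - 1) + 51| = |w + 5|·|-3w + 10|.
Assume first that |w + 5| < 1, so |w| < 6. Then |-3w + 10| ≤ 3·6 + 10 = 28.
Hence |(-3w^2 - 5w - 1) + 51| ≤ 28|w + 5| < ϵ provided |w + 5| < ϵ/28.
Take δ = min(1, ϵ/28). Then 0 < |w + 5| < δ gives both |w + 5| < 1 and |w + 5| < ϵ/28, so |(-3w^2 - 5w - 1) + 51| < ϵ.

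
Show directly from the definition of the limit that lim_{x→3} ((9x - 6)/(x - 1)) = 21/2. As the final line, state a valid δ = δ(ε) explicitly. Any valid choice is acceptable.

δ = min(1, (2/3)ε)

Let ε > 0 be given. We want δ > 0 with 0 < |x − 3| < δ ⇒ |(9x - 6)/(x - 1) − (21/2)| < ε.
Combining over a common denominator, (9x - 6)/(x - 1) − (21/2) = [(9x - 6)·2 − 21·(x - 1)] / [2·(x - 1)] = -3(x − 3) / (2(x - 1)).
So |(9x - 6)/(x - 1) − (21/2)| = 3|x − 3| / (2·|x − 1|).
Require δ ≤ 1, so |x − 1| ≥ |2| − |x − 3| > 2 − 1 = 1.
Hence |(9x - 6)/(x - 1) − (21/2)| < 3|x − 3|/(2·1) = (3/2)|x − 3|, which is < ε once |x − 3| < (2/3)ε.
Take δ = min(1, (2/3)ε). Then 0 < |x − 3| < δ forces both bounds, so |(9x - 6)/(x - 1) − (21/2)| < ε.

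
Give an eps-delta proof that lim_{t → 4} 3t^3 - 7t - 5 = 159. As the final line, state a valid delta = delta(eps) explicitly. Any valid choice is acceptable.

Let eps > 0 be given. We want delta > 0 such that 0 < |t − 4| < delta implies |(3t^3 - 7t - 5) − 159| < eps.
(3t^3 - 7t - 5) − 159 = 3t^3 - 7t - 164 = (t − 4)(3t^2 + 12t + 41).
So |(3t^3 - 7t - 5) − 159| = |t − 4|·|3t^2 + 12t + 41|.
Assume first that |t − 4| < 1, so |t| < 5. Then |3t^2 + 12t + 41| ≤ 3·5^2 + 12·5 + 41 = 176.
Hence |(3t^3 - 7t - 5) − 159| ≤ 176|t − 4| < eps provided |t − 4| < eps/176.
Choosing delta = min(1, eps/176) ensures both conditions, hence |(3t^3 - 7t - 5) − 159| < eps.

delta = min(1, eps/176)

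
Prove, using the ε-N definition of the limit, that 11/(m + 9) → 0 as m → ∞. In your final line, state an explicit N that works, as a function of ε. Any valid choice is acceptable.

N = 11/ε

Fix ε > 0. For m ≥ 1, |11/(m + 9) − 0| = 11/(m + 9) ≤ 11/m.
We need 11/m < ε, i.e. m > 11/ε.
Take N = 11/ε. If m > N then |11/(m + 9)| ≤ 11/m < ε.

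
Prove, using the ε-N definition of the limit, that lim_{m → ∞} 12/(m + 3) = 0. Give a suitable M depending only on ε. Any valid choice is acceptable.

Suppose ε > 0. For m ≥ 1, |12/(m + 3) − 0| = 12/(m + 3) ≤ 12/m.
We need 12/m < ε, i.e. m > 12/ε.
Take M = 12/ε. If m > M then |12/(m + 3)| ≤ 12/m < ε.

M = 12/ε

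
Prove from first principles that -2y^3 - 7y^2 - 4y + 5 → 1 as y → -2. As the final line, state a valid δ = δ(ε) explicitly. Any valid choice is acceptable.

δ = min(2, ε/46)

Let ε > 0 be given. We want δ > 0 such that 0 < |y + 2| < δ implies |(-2y^3 - 7y^2 - 4y + 5) − 1| < ε.
(-2y^3 - 7y^2 - 4y + 5) − 1 = -2y^3 - 7y^2 - 4y + 4 = (y + 2)(-2y^2 - 3y + 2).
So |(-2y^3 - 7y^2 - 4y + 5) − 1| = |y + 2|·|-2y^2 - 3y + 2|.
Require δ ≤ 2. Then |y + 2| < 2 gives |y| < 4, and by the triangle inequality |-2y^2 - 3y + 2| ≤ 2·4^2 + 3·4 + 2 = 46.
Hence |(-2y^3 - 7y^2 - 4y + 5) − 1| ≤ 46|y + 2| < ε provided |y + 2| < ε/46.
Choosing δ = min(2, ε/46) ensures both conditions, hence |(-2y^3 - 7y^2 - 4y + 5) − 1| < ε.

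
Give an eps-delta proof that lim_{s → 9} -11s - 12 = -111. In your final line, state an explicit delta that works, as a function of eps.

delta = eps/11

Fix eps > 0. We need delta > 0 so that 0 < |s − 9| < delta implies |(-11s - 12) + 111| < eps.
|(-11s - 12) + 111| = |-11s + 99| = 11|s − 9|.
So 11|s − 9| < eps exactly when |s − 9| < eps/11.
Take delta = eps/11. If 0 < |s − 9| < delta then |(-11s - 12) + 111| = 11|s − 9| < 11·(eps/11) = eps.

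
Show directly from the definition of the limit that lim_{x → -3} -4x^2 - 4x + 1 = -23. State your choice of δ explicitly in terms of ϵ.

δ = min(1, ϵ/24)

Suppose ϵ > 0. We want δ > 0 such that 0 < |x + 3| < δ implies |(-4x^2 - 4x + 1) + 23| < ϵ.
(-4x^2 - 4x + 1) + 23 = -4x^2 - 4x + 24 = (x + 3)(-4x + 8).
So |(-4x^2 - 4x + 1) + 23| = |x + 3|·|-4x + 8|.
Assume first that |x + 3| < 1, so |x| < 4. Then |-4x + 8| ≤ 4·4 + 8 = 24.
Hence |(-4x^2 - 4x + 1) + 23| ≤ 24|x + 3| < ϵ provided |x + 3| < ϵ/24.
Choosing δ = min(1, ϵ/24) ensures both conditions, hence |(-4x^2 - 4x + 1) + 23| < ϵ.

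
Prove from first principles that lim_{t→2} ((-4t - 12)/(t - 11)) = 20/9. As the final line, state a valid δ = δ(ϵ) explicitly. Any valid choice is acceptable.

δ = min(9/2, (81/112)ϵ)

Suppose ϵ > 0. We want δ > 0 with 0 < |t − 2| < δ ⇒ |(-4t - 12)/(t - 11) − (20/9)| < ϵ.
Combining over a common denominator, (-4t - 12)/(t - 11) − (20/9) = [(-4t - 12)·(-9) − (-20)·(t - 11)] / [(-9)·(t - 11)] = 56(t − 2) / ((-9)(t - 11)).
So |(-4t - 12)/(t - 11) − (20/9)| = 56|t − 2| / (9·|t − 11|).
Restrict δ ≤ 9/2. Then |t − 2| < 9/2 gives |t − 11| = |(t − 2) + (-9)| ≥ 9 − 9/2 = 9/2.
Hence |(-4t - 12)/(t - 11) − (20/9)| < 56|t − 2|/(9·(9/2)) = (112/81)|t − 2|, which is < ϵ once |t − 2| < (81/112)ϵ.
Take δ = min(9/2, (81/112)ϵ). Then 0 < |t − 2| < δ forces both bounds, so |(-4t - 12)/(t - 11) − (20/9)| < ϵ.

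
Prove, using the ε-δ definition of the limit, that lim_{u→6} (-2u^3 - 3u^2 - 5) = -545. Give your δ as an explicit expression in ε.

δ = min(1, ε/293)

Let ε > 0. We want δ > 0 such that 0 < |u − 6| < δ implies |(-2u^3 - 3u^2 - 5) + 545| < ε.
(-2u^3 - 3u^2 - 5) + 545 = -2u^3 - 3u^2 + 540 = (u − 6)(-2u^2 - 15u - 90).
So |(-2u^3 - 3u^2 - 5) + 545| = |u − 6|·|-2u^2 - 15u - 90|.
Assume first that |u − 6| < 1, so |u| < 7. Then |-2u^2 - 15u - 90| ≤ 2·7^2 + 15·7 + 90 = 293.
Hence |(-2u^3 - 3u^2 - 5) + 545| ≤ 293|u − 6| < ε provided |u − 6| < ε/293.
Choosing δ = min(1, ε/293) ensures both conditions, hence |(-2u^3 - 3u^2 - 5) + 545| < ε.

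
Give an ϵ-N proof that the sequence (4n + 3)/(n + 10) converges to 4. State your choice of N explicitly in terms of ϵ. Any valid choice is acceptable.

Suppose ϵ > 0. For n ≥ 1, |(4n + 3)/(n + 10) − 4| = |-37|/((n + 10)) = 37/((n + 10)).
Since n + 10 ≥ n for n ≥ 1, this is ≤ 37/(n) = 37/n.
So |(4n + 3)/(n + 10) − 4| < ϵ whenever n > 37/ϵ.
Take N = 37/ϵ. If n > N then |(4n + 3)/(n + 10) − 4| ≤ 37/n < ϵ.

N = 37/ϵ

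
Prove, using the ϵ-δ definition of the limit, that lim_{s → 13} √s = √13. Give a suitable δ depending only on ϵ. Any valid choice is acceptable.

Let ϵ > 0 be given. We want δ > 0 such that 0 < |s − 13| < δ implies |√s − √13| < ϵ.
Multiplying by the conjugate, |√s − √13| = |s − 13|/(√s + √13).
Restrict δ ≤ 13 so that |s − 13| < 13 forces s > 0, and then √s + √13 > √13.
Hence |√s − √13| < |s − 13|/√13, which is < ϵ once |s − 13| < √13·ϵ.
Take δ = min(13, √13·ϵ). If 0 < |s − 13| < δ then s > 0 and |√s − √13| < |s − 13|/√13 < ϵ.

δ = min(13, √13·ϵ)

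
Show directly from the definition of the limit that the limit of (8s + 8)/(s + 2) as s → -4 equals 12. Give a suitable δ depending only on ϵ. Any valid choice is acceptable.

δ = min(1, (1/4)ϵ)

Let ϵ > 0. We want δ > 0 with 0 < |s + 4| < δ ⇒ |(8s + 8)/(s + 2) − 12| < ϵ.
Combining over a common denominator, (8s + 8)/(s + 2) − 12 = [(8s + 8)·(-2) − (-24)·(s + 2)] / [(-2)·(s + 2)] = 8(s + 4) / ((-2)(s + 2)).
So |(8s + 8)/(s + 2) − 12| = 8|s + 4| / (2·|s + 2|).
Require δ ≤ 1, so |s + 2| ≥ |-2| − |s + 4| > 2 − 1 = 1.
Hence |(8s + 8)/(s + 2) − 12| < 8|s + 4|/(2·1) = 4|s + 4|, which is < ϵ once |s + 4| < (1/4)ϵ.
Take δ = min(1, (1/4)ϵ). Then 0 < |s + 4| < δ forces both bounds, so |(8s + 8)/(s + 2) − 12| < ϵ.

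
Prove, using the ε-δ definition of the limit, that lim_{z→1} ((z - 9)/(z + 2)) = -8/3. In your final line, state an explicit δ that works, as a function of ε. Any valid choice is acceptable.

Fix ε > 0. We want δ > 0 with 0 < |z − 1| < δ ⇒ |(z - 9)/(z + 2) + 8/3| < ε.
Combining over a common denominator, (z - 9)/(z + 2) + 8/3 = [(z - 9)·3 − (-8)·(z + 2)] / [3·(z + 2)] = 11(z − 1) / (3(z + 2)).
So |(z - 9)/(z + 2) + 8/3| = 11|z − 1| / (3·|z + 2|).
Restrict δ ≤ 3/2. Then |z − 1| < 3/2 gives |z + 2| = |(z − 1) + 3| ≥ 3 − 3/2 = 3/2.
Hence |(z - 9)/(z + 2) + 8/3| < 11|z − 1|/(3·(3/2)) = (22/9)|z − 1|, which is < ε once |z − 1| < (9/22)ε.
Take δ = min(3/2, (9/22)ε). Then 0 < |z − 1| < δ forces both bounds, so |(z - 9)/(z + 2) + 8/3| < ε.

δ = min(3/2, (9/22)ε)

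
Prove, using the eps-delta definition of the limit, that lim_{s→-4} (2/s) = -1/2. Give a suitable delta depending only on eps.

Let eps > 0. We seek delta > 0 such that 0 < |s + 4| < delta implies |2/s + 1/2| < eps.
|2/s + 1/2| = 2·|-4 − s|/(4·|s|) = 2|s + 4|/(4|s|).
Restrict delta ≤ 2. Then |s + 4| < 2 gives |s| > 2, so 4|s| > 8.
Then |2/s + 1/2| < 2|s + 4|/8, which is < eps when |s + 4| < 4eps.
Take delta = min(2, 4eps). Then 0 < |s + 4| < delta gives both |s + 4| < 2 and |s + 4| < 4eps, so |2/s + 1/2| < eps.

delta = min(2, 4eps)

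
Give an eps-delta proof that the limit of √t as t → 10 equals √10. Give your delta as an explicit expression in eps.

delta = min(10, √10·eps)

Suppose eps > 0. We want delta > 0 such that 0 < |t − 10| < delta implies |√t − √10| < eps.
Multiplying by the conjugate, |√t − √10| = |t − 10|/(√t + √10).
Restrict delta ≤ 10 so that |t − 10| < 10 forces t > 0, and then √t + √10 > √10.
Hence |√t − √10| < |t − 10|/√10, which is < eps once |t − 10| < √10·eps.
Take delta = min(10, √10·eps). If 0 < |t − 10| < delta then t > 0 and |√t − √10| < |t − 10|/√10 < eps.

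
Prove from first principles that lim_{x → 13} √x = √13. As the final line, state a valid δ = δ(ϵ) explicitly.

Let ϵ > 0 be given. We want δ > 0 such that 0 < |x − 13| < δ implies |√x − √13| < ϵ.
Multiplying by the conjugate, |√x − √13| = |x − 13|/(√x + √13).
Restrict δ ≤ 13 so that |x − 13| < 13 forces x > 0, and then √x + √13 > √13.
Hence |√x − √13| < |x − 13|/√13, which is < ϵ once |x − 13| < √13·ϵ.
Take δ = min(13, √13·ϵ). If 0 < |x − 13| < δ then x > 0 and |√x − √13| < |x − 13|/√13 < ϵ.

δ = min(13, √13·ϵ)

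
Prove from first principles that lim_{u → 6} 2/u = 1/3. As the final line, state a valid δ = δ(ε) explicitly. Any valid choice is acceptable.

δ = min(3, 9ε)

Let ε > 0. We seek δ > 0 such that 0 < |u − 6| < δ implies |2/u − (1/3)| < ε.
|2/u − (1/3)| = 2·|6 − u|/(6·|u|) = 2|u − 6|/(6|u|).
Restrict δ ≤ 3. Then |u − 6| < 3 gives |u| > 3, so 6|u| > 18.
Then |2/u − (1/3)| < 2|u − 6|/18, which is < ε when |u − 6| < 9ε.
Take δ = min(3, 9ε). Then 0 < |u − 6| < δ gives both |u − 6| < 3 and |u − 6| < 9ε, so |2/u − (1/3)| < ε.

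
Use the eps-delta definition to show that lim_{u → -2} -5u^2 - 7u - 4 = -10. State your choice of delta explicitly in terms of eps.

Suppose eps > 0. We want delta > 0 such that 0 < |u + 2| < delta implies |(-5u^2 - 7u - 4) + 10| < eps.
(-5u^2 - 7u - 4) + 10 = -5u^2 - 7u + 6 = (u + 2)(-5u + 3).
So |(-5u^2 - 7u - 4) + 10| = |u + 2|·|-5u + 3|.
Require delta ≤ 1. Then |u + 2| < 1 gives |u| < 3, and by the triangle inequality |-5u + 3| ≤ 5·3 + 3 = 18.
Hence |(-5u^2 - 7u - 4) + 10| ≤ 18|u + 2| < eps provided |u + 2| < eps/18.
Take delta = min(1, eps/18). Then 0 < |u + 2| < delta gives both |u + 2| < 1 and |u + 2| < eps/18, so |(-5u^2 - 7u - 4) + 10| < eps.

delta = min(1, eps/18)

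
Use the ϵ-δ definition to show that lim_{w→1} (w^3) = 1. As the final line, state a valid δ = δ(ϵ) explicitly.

δ = min(1, ϵ/7)

Let ϵ > 0 be given. We seek δ > 0 with 0 < |w − 1| < δ ⇒ |w^3 − 1| < ϵ.
Factor: w^3 − 1 = (w − 1)(w^2 + w + 1), so |w^3 − 1| = |w − 1|·|w^2 + w + 1|.
Impose δ ≤ 1 so that |w| < 2; then |w^2 + w + 1| ≤ 7.
Hence |w^3 − 1| ≤ 7|w − 1|, which is < ϵ once |w − 1| < ϵ/7.
Take δ = min(1, ϵ/7). If 0 < |w − 1| < δ then both bounds hold and |w^3 − 1| ≤ 7|w − 1| < 7·(ϵ/7) = ϵ.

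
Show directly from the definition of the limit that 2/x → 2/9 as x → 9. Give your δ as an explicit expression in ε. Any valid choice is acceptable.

δ = min(9/2, (81/4)ε)

Let ε > 0. We seek δ > 0 such that 0 < |x − 9| < δ implies |2/x − (2/9)| < ε.
|2/x − (2/9)| = 2·|9 − x|/(9·|x|) = 2|x − 9|/(9|x|).
Require δ ≤ 9/2 so that |x| > 9 − 9/2 = 9/2, hence 9|x| > 81/2.
Then |2/x − (2/9)| < 2|x − 9|/(81/2), which is < ε when |x − 9| < (81/4)ε.
Take δ = min(9/2, (81/4)ε). Then 0 < |x − 9| < δ gives both |x − 9| < 9/2 and |x − 9| < (81/4)ε, so |2/x − (2/9)| < ε.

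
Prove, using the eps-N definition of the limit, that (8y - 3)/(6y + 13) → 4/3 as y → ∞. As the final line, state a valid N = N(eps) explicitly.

N = (61/18)/eps

Let eps > 0 be given. We seek N > 0 such that y > N implies |(8y - 3)/(6y + 13) − (4/3)| < eps.
(8y - 3)/(6y + 13) − (4/3) = (6(8y - 3) − 8(6y + 13)) / (6(6y + 13)) = -122/(6(6y + 13)).
For y > 0 we have 6y + 13 > 6y, so |(8y - 3)/(6y + 13) − (4/3)| = 122/(6(6y + 13)) < 122/(6·6y) = (61/18)/y.
Thus |(8y - 3)/(6y + 13) − (4/3)| < eps whenever y > (61/18)/eps.
Take N = (61/18)/eps. If y > N then |(8y - 3)/(6y + 13) − (4/3)| < (61/18)/y < eps.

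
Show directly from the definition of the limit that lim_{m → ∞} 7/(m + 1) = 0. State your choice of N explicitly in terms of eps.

Fix eps > 0. For m ≥ 1, |7/(m + 1) − 0| = 7/(m + 1) ≤ 7/m.
We need 7/m < eps, i.e. m > 7/eps.
Take N = 7/eps. If m > N then |7/(m + 1)| ≤ 7/m < eps.

N = 7/eps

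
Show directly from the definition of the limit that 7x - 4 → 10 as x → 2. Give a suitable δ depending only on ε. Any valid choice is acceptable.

δ = ε/7

Fix ε > 0. We need δ > 0 so that 0 < |x − 2| < δ implies |(7x - 4) − 10| < ε.
Since (7x - 4) − 10 = 7(x − 2), we have |(7x - 4) − 10| = 7|x − 2|.
Thus it suffices that |x − 2| < ε/7.
Take δ = ε/7. If 0 < |x − 2| < δ then |(7x - 4) − 10| = 7|x − 2| < 7·(ε/7) = ε.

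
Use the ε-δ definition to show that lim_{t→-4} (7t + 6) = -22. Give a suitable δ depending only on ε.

δ = ε/7

Fix ε > 0. We need δ > 0 so that 0 < |t + 4| < δ implies |(7t + 6) + 22| < ε.
Since (7t + 6) + 22 = 7(t + 4), we have |(7t + 6) + 22| = 7|t + 4|.
So 7|t + 4| < ε exactly when |t + 4| < ε/7.
Take δ = ε/7. If 0 < |t + 4| < δ then |(7t + 6) + 22| = 7|t + 4| < 7·(ε/7) = ε.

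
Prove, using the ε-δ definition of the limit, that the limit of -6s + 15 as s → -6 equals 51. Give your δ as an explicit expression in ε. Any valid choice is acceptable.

Suppose ε > 0. We need δ > 0 so that 0 < |s + 6| < δ implies |(-6s + 15) − 51| < ε.
Since (-6s + 15) − 51 = -6(s + 6), we have |(-6s + 15) − 51| = 6|s + 6|.
So 6|s + 6| < ε exactly when |s + 6| < ε/6.
Take δ = ε/6. If 0 < |s + 6| < δ then |(-6s + 15) − 51| = 6|s + 6| < 6·(ε/6) = ε.

δ = ε/6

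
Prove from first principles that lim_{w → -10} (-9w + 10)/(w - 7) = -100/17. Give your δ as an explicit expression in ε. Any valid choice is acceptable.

Suppose ε > 0. We want δ > 0 with 0 < |w + 10| < δ ⇒ |(-9w + 10)/(w - 7) + 100/17| < ε.
Combining over a common denominator, (-9w + 10)/(w - 7) + 100/17 = [(-9w + 10)·(-17) − 100·(w - 7)] / [(-17)·(w - 7)] = 53(w + 10) / ((-17)(w - 7)).
So |(-9w + 10)/(w - 7) + 100/17| = 53|w + 10| / (17·|w − 7|).
Restrict δ ≤ 17/2. Then |w + 10| < 17/2 gives |w − 7| = |(w + 10) + (-17)| ≥ 17 − 17/2 = 17/2.
Hence |(-9w + 10)/(w - 7) + 100/17| < 53|w + 10|/(17·(17/2)) = (106/289)|w + 10|, which is < ε once |w + 10| < (289/106)ε.
Take δ = min(17/2, (289/106)ε). Then 0 < |w + 10| < δ forces both bounds, so |(-9w + 10)/(w - 7) + 100/17| < ε.

δ = min(17/2, (289/106)ε)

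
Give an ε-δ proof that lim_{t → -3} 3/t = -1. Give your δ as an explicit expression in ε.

Suppose ε > 0. We seek δ > 0 such that 0 < |t + 3| < δ implies |3/t + 1| < ε.
|3/t + 1| = 3·|-3 − t|/(3·|t|) = 3|t + 3|/(3|t|).
Require δ ≤ 3/2 so that |t| > 3 − 3/2 = 3/2, hence 3|t| > 9/2.
Then |3/t + 1| < 3|t + 3|/(9/2), which is < ε when |t + 3| < (3/2)ε.
Take δ = min(3/2, (3/2)ε). Then 0 < |t + 3| < δ gives both |t + 3| < 3/2 and |t + 3| < (3/2)ε, so |3/t + 1| < ε.

δ = min(3/2, (3/2)ε)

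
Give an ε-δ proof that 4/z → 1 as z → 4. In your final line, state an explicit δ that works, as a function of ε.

δ = min(2, 2ε)

Fix ε > 0. We seek δ > 0 such that 0 < |z − 4| < δ implies |4/z − 1| < ε.
|4/z − 1| = 4·|4 − z|/(4·|z|) = 4|z − 4|/(4|z|).
Restrict δ ≤ 2. Then |z − 4| < 2 gives |z| > 2, so 4|z| > 8.
Then |4/z − 1| < 4|z − 4|/8, which is < ε when |z − 4| < 2ε.
Take δ = min(2, 2ε). Then 0 < |z − 4| < δ gives both |z − 4| < 2 and |z − 4| < 2ε, so |4/z − 1| < ε.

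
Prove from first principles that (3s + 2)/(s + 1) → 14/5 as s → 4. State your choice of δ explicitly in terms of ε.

Let ε > 0 be given. We want δ > 0 with 0 < |s − 4| < δ ⇒ |(3s + 2)/(s + 1) − (14/5)| < ε.
Combining over a common denominator, (3s + 2)/(s + 1) − (14/5) = [(3s + 2)·5 − 14·(s + 1)] / [5·(s + 1)] = 1(s − 4) / (5(s + 1)).
So |(3s + 2)/(s + 1) − (14/5)| = |s − 4| / (5·|s + 1|).
Require δ ≤ 5/2, so |s + 1| ≥ |5| − |s − 4| > 5 − 5/2 = 5/2.
Hence |(3s + 2)/(s + 1) − (14/5)| < |s − 4|/(5·(5/2)) = (2/25)|s − 4|, which is < ε once |s − 4| < (25/2)ε.
Take δ = min(5/2, (25/2)ε). Then 0 < |s − 4| < δ forces both bounds, so |(3s + 2)/(s + 1) − (14/5)| < ε.

δ = min(5/2, (25/2)ε)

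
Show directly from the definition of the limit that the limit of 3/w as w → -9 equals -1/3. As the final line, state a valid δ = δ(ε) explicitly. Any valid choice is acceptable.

δ = min(9/2, (27/2)ε)

Fix ε > 0. We seek δ > 0 such that 0 < |w + 9| < δ implies |3/w + 1/3| < ε.
|3/w + 1/3| = 3·|-9 − w|/(9·|w|) = 3|w + 9|/(9|w|).
Restrict δ ≤ 9/2. Then |w + 9| < 9/2 gives |w| > 9/2, so 9|w| > 81/2.
Then |3/w + 1/3| < 3|w + 9|/(81/2), which is < ε when |w + 9| < (27/2)ε.
Take δ = min(9/2, (27/2)ε). Then 0 < |w + 9| < δ gives both |w + 9| < 9/2 and |w + 9| < (27/2)ε, so |3/w + 1/3| < ε.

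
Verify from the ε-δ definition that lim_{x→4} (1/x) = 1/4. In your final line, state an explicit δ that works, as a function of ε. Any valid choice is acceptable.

Let ε > 0. We seek δ > 0 such that 0 < |x − 4| < δ implies |1/x − (1/4)| < ε.
|1/x − (1/4)| = |4 − x|/(4·|x|) = |x − 4|/(4|x|).
Require δ ≤ 2 so that |x| > 4 − 2 = 2, hence 4|x| > 8.
Then |1/x − (1/4)| < |x − 4|/8, which is < ε when |x − 4| < 8ε.
Take δ = min(2, 8ε). Then 0 < |x − 4| < δ gives both |x − 4| < 2 and |x − 4| < 8ε, so |1/x − (1/4)| < ε.

δ = min(2, 8ε)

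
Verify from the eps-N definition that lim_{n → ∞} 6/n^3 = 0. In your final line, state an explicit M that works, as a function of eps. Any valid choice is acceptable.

M = (6/eps)^{1/3}

Let eps > 0. For n ≥ 1, |6/n^3 − 0| = 6/n^3.
6/n^3 < eps ⇔ n^3 > 6/eps ⇔ n > (6/eps)^{1/3}.
Take M = (6/eps)^{1/3}. Then n > M implies 6/n^3 < eps.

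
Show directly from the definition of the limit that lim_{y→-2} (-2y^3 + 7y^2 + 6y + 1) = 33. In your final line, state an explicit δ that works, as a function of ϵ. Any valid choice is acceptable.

δ = min(1, ϵ/67)

Fix ϵ > 0. We want δ > 0 such that 0 < |y + 2| < δ implies |(-2y^3 + 7y^2 + 6y + 1) − 33| < ϵ.
(-2y^3 + 7y^2 + 6y + 1) − 33 = -2y^3 + 7y^2 + 6y - 32 = (y + 2)(-2y^2 + 11y - 16).
So |(-2y^3 + 7y^2 + 6y + 1) − 33| = |y + 2|·|-2y^2 + 11y - 16|.
Assume first that |y + 2| < 1, so |y| < 3. Then |-2y^2 + 11y - 16| ≤ 2·3^2 + 11·3 + 16 = 67.
Hence |(-2y^3 + 7y^2 + 6y + 1) − 33| ≤ 67|y + 2| < ϵ provided |y + 2| < ϵ/67.
Choosing δ = min(1, ϵ/67) ensures both conditions, hence |(-2y^3 + 7y^2 + 6y + 1) − 33| < ϵ.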